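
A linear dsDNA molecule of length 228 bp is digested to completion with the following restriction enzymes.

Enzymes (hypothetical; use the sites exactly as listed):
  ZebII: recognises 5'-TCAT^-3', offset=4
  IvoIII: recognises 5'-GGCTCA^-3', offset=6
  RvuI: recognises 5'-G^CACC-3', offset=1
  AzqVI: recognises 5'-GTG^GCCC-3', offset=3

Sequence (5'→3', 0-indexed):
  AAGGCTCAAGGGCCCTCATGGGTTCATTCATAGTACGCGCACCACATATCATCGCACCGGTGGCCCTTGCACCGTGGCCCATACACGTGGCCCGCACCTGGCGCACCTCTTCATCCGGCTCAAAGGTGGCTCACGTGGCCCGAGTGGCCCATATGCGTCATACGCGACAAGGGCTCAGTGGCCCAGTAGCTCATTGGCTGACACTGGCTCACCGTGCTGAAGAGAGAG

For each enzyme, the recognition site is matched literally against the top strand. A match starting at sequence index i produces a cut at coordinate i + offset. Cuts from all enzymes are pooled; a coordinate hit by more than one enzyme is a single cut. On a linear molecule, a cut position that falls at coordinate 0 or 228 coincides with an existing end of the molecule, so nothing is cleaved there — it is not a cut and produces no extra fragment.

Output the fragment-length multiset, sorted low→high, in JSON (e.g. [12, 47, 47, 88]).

Per-enzyme occurrences:
  ZebII TCAT/4: at [15, 23, 27, 48, 110, 157, 190] ⇒ [19, 27, 31, 52, 114, 161, 194]
  IvoIII GGCTCA/6: at [2, 116, 127, 171, 205] ⇒ [8, 122, 133, 177, 211]
  RvuI GCACC/1: at [38, 53, 68, 93, 102] ⇒ [39, 54, 69, 94, 103]
  AzqVI GTGGCCC/3: at [59, 73, 86, 134, 143, 177] ⇒ [62, 76, 89, 137, 146, 180]

Pooled cuts: [8, 19, 27, 31, 39, 52, 54, 62, 69, 76, 89, 94, 103, 114, 122, 133, 137, 146, 161, 177, 180, 194, 211]

Fragment lengths:
  [0,8): 8 bp
  [8,19): 11 bp
  [19,27): 8 bp
  [27,31): 4 bp
  [31,39): 8 bp
  [39,52): 13 bp
  [52,54): 2 bp
  [54,62): 8 bp
  [62,69): 7 bp
  [69,76): 7 bp
  [76,89): 13 bp
  [89,94): 5 bp
  [94,103): 9 bp
  [103,114): 11 bp
  [114,122): 8 bp
  [122,133): 11 bp
  [133,137): 4 bp
  [137,146): 9 bp
  [146,161): 15 bp
  [161,177): 16 bp
  [177,180): 3 bp
  [180,194): 14 bp
  [194,211): 17 bp
  [211,228): 17 bp

[2,3,4,4,5,7,7,8,8,8,8,8,9,9,11,11,11,13,13,14,15,16,17,17]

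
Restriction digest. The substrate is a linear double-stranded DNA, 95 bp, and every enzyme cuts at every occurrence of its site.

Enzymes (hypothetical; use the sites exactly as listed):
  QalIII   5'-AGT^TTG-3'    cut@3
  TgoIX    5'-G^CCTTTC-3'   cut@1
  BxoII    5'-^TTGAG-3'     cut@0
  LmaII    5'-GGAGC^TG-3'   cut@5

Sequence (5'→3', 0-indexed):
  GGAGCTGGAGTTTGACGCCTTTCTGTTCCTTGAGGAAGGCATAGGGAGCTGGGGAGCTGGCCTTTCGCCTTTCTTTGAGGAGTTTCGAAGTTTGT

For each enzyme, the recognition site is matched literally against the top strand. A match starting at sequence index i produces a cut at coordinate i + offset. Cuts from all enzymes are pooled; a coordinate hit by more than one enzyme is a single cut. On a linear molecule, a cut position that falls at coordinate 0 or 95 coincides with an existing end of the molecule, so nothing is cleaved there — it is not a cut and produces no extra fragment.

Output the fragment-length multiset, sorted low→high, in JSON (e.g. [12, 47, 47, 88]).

[3,4,5,6,6,7,7,8,12,17,20]

Per-enzyme occurrences:
  QalIII AGTTTG/3: at [8, 88] ⇒ [11, 91]
  TgoIX GCCTTTC/1: at [16, 59, 66] ⇒ [17, 60, 67]
  BxoII TTGAG/0: at [29, 74] ⇒ [29, 74]
  LmaII GGAGCTG/5: at [0, 44, 52] ⇒ [5, 49, 57]

All cut coordinates (distinct, sorted): [5, 11, 17, 29, 49, 57, 60, 67, 74, 91]

Fragment lengths:
  [0,5): 5 bp
  [5,11): 6 bp
  [11,17): 6 bp
  [17,29): 12 bp
  [29,49): 20 bp
  [49,57): 8 bp
  [57,60): 3 bp
  [60,67): 7 bp
  [67,74): 7 bp
  [74,91): 17 bp
  [91,95): 4 bp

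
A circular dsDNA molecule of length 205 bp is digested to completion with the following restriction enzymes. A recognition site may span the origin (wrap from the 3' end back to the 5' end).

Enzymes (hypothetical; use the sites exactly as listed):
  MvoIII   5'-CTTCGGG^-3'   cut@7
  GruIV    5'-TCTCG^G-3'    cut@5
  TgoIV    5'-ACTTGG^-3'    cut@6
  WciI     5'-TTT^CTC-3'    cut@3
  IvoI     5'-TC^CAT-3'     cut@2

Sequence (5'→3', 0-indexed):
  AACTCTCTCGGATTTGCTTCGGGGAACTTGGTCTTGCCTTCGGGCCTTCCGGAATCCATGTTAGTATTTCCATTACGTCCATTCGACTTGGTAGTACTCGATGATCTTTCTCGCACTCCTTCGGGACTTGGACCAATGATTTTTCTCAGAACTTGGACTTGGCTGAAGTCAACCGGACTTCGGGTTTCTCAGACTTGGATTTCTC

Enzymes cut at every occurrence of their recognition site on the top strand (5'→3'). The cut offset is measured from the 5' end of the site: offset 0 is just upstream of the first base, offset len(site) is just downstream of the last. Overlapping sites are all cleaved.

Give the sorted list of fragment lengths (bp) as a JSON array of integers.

Site scan:
  MvoIII CTTCGGG/7: at [16, 37, 118, 177] ⇒ [23, 44, 125, 184]
  GruIV TCTCGG/5: at [5] ⇒ [10]
  TgoIV ACTTGG/6: at [25, 85, 125, 150, 156, 192] ⇒ [31, 91, 131, 156, 162, 198]
  WciI TTTCTC/3: at [106, 141, 184, 199] ⇒ [109, 144, 187, 202]
  IvoI TCCAT/2: at [54, 68, 77] ⇒ [56, 70, 79]

All cut coordinates (distinct, sorted): [10, 23, 31, 44, 56, 70, 79, 91, 109, 125, 131, 144, 156, 162, 184, 187, 198, 202]

Fragments:
  10→23: 13 bp
  23→31: 8 bp
  31→44: 13 bp
  44→56: 12 bp
  56→70: 14 bp
  70→79: 9 bp
  79→91: 12 bp
  91→109: 18 bp
  109→125: 16 bp
  125→131: 6 bp
  131→144: 13 bp
  144→156: 12 bp
  156→162: 6 bp
  162→184: 22 bp
  184→187: 3 bp
  187→198: 11 bp
  198→202: 4 bp
  202→10 (wrap): 205-202+10 = 13 bp

[3,4,6,6,8,9,11,12,12,12,13,13,13,13,14,16,18,22]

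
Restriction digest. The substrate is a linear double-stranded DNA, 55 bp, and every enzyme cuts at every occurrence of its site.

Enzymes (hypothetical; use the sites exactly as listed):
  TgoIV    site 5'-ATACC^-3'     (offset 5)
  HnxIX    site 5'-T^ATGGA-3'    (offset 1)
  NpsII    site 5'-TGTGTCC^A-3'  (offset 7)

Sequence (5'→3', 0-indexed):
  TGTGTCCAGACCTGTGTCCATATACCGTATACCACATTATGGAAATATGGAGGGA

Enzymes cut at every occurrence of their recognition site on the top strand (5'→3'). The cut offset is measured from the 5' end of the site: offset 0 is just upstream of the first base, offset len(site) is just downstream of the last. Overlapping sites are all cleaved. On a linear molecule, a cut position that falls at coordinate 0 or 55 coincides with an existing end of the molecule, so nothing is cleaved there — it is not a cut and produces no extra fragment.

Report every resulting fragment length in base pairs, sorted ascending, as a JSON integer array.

Site scan:
  TgoIV (ATACC, off=5): starts [21, 28] → cuts [26, 33]
  HnxIX (TATGGA, off=1): starts [37, 45] → cuts [38, 46]
  NpsII (TGTGTCCA, off=7): starts [0, 12] → cuts [7, 19]

All cut coordinates (distinct, sorted): [7, 19, 26, 33, 38, 46]

Fragment lengths:
  [0,7): 7 bp
  [7,19): 12 bp
  [19,26): 7 bp
  [26,33): 7 bp
  [33,38): 5 bp
  [38,46): 8 bp
  [46,55): 9 bp

[5,7,7,7,8,9,12]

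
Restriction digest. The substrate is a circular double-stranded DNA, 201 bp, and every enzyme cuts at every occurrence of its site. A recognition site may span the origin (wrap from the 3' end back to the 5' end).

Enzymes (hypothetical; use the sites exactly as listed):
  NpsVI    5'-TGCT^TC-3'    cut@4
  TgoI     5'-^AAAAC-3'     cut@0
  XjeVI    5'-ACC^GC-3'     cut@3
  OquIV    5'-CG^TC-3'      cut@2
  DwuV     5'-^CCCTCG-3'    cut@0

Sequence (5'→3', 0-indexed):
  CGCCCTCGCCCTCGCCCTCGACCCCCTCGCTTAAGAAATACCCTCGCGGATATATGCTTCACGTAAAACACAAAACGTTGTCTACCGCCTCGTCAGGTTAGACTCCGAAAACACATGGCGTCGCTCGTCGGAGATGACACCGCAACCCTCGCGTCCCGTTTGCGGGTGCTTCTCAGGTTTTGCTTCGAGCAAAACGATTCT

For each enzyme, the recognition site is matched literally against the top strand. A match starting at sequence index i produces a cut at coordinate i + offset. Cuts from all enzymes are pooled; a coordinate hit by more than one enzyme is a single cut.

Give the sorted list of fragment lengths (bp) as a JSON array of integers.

Per-enzyme occurrences:
  NpsVI TGCTTC/4: at [54, 166, 180] ⇒ [58, 170, 184]
  TgoI AAAAC/0: at [64, 71, 107, 190] ⇒ [64, 71, 107, 190]
  XjeVI ACCGC/3: at [83, 138] ⇒ [86, 141]
  OquIV CGTC/2: at [90, 118, 125, 151] ⇒ [92, 120, 127, 153]
  DwuV CCCTCG/0: at [2, 8, 14, 23, 40, 145] ⇒ [2, 8, 14, 23, 40, 145]

All cut coordinates (distinct, sorted): [2, 8, 14, 23, 40, 58, 64, 71, 86, 92, 107, 120, 127, 141, 145, 153, 170, 184, 190]

Fragment lengths:
  2→8: 6 bp
  8→14: 6 bp
  14→23: 9 bp
  23→40: 17 bp
  40→58: 18 bp
  58→64: 6 bp
  64→71: 7 bp
  71→86: 15 bp
  86→92: 6 bp
  92→107: 15 bp
  107→120: 13 bp
  120→127: 7 bp
  127→141: 14 bp
  141→145: 4 bp
  145→153: 8 bp
  153→170: 17 bp
  170→184: 14 bp
  184→190: 6 bp
  190→2 (wrap): 201-190+2 = 13 bp

[4,6,6,6,6,6,7,7,8,9,13,13,14,14,15,15,17,17,18]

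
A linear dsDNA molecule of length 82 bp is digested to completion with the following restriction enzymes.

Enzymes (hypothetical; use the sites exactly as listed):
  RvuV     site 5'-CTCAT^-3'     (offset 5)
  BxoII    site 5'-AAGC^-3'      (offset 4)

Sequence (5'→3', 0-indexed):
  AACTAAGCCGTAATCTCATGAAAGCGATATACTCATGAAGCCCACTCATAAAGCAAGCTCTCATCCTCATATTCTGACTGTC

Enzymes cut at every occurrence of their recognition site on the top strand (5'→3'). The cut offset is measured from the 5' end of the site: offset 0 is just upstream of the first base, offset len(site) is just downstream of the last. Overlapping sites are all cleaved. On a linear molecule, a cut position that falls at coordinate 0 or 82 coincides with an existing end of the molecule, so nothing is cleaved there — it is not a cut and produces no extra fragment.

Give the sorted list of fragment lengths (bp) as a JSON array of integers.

Per-enzyme occurrences:
  RvuV (CTCAT, off=5): starts [14, 31, 44, 59, 65] → cuts [19, 36, 49, 64, 70]
  BxoII (AAGC, off=4): starts [4, 21, 37, 50, 54] → cuts [8, 25, 41, 54, 58]

All cut coordinates (distinct, sorted): [8, 19, 25, 36, 41, 49, 54, 58, 64, 70]

Fragments:
  [0,8): 8 bp
  [8,19): 11 bp
  [19,25): 6 bp
  [25,36): 11 bp
  [36,41): 5 bp
  [41,49): 8 bp
  [49,54): 5 bp
  [54,58): 4 bp
  [58,64): 6 bp
  [64,70): 6 bp
  [70,82): 12 bp

[4,5,5,6,6,6,8,8,11,11,12]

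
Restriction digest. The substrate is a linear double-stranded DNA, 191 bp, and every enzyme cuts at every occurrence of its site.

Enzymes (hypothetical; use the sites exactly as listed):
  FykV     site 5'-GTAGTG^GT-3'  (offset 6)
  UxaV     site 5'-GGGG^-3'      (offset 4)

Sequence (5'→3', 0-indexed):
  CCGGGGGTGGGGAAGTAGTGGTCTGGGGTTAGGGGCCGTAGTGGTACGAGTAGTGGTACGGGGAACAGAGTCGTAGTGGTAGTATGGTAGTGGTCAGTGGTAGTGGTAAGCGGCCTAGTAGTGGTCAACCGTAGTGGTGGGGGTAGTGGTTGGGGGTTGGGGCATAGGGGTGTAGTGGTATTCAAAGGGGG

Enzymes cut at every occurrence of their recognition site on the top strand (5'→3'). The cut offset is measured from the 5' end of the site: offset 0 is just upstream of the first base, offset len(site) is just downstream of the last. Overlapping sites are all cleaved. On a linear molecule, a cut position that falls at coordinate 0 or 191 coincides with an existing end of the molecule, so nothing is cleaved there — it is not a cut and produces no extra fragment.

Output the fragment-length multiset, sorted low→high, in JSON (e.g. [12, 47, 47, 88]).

Per-enzyme occurrences:
  FykV GTAGTGGT/6: at [14, 37, 49, 72, 86, 99, 117, 130, 142, 171] ⇒ [20, 43, 55, 78, 92, 105, 123, 136, 148, 177]
  UxaV GGGG/4: at [2, 3, 8, 24, 31, 59, 138, 139, 151, 152, 158, 166, 186, 187] ⇒ [6, 7, 12, 28, 35, 63, 142, 143, 155, 156, 162, 170, 190] (position 191 is a terminus of the linear molecule — no cut)

All cut coordinates (distinct, sorted): [6, 7, 12, 20, 28, 35, 43, 55, 63, 78, 92, 105, 123, 136, 142, 143, 148, 155, 156, 162, 170, 177, 190]

Fragments:
  [0,6): 6 bp
  [6,7): 1 bp
  [7,12): 5 bp
  [12,20): 8 bp
  [20,28): 8 bp
  [28,35): 7 bp
  [35,43): 8 bp
  [43,55): 12 bp
  [55,63): 8 bp
  [63,78): 15 bp
  [78,92): 14 bp
  [92,105): 13 bp
  [105,123): 18 bp
  [123,136): 13 bp
  [136,142): 6 bp
  [142,143): 1 bp
  [143,148): 5 bp
  [148,155): 7 bp
  [155,156): 1 bp
  [156,162): 6 bp
  [162,170): 8 bp
  [170,177): 7 bp
  [177,190): 13 bp
  [190,191): 1 bp

[1,1,1,1,5,5,6,6,6,7,7,7,8,8,8,8,8,12,13,13,13,14,15,18]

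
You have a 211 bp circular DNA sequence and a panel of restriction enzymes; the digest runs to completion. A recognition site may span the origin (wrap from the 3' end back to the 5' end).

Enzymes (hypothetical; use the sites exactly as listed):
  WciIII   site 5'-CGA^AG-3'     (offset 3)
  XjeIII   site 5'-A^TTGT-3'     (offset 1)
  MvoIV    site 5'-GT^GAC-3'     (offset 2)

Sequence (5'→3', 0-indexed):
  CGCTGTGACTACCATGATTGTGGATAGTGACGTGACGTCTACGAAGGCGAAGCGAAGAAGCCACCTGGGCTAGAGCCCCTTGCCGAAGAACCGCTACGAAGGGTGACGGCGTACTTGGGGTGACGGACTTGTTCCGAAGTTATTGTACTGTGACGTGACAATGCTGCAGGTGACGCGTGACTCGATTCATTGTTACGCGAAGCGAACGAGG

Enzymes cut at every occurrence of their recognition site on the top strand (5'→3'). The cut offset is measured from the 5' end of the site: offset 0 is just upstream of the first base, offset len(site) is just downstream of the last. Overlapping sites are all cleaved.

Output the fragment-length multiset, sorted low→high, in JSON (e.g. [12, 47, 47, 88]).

Scan for sites:
  WciIII (CGAAG, off=3): starts [41, 47, 52, 83, 96, 134, 197] → cuts [44, 50, 55, 86, 99, 137, 200]
  XjeIII (ATTGT, off=1): starts [16, 141, 188] → cuts [17, 142, 189]
  MvoIV (GTGAC, off=2): starts [4, 26, 31, 102, 119, 149, 154, 169, 176] → cuts [6, 28, 33, 104, 121, 151, 156, 171, 178]

Pooled cuts: [6, 17, 28, 33, 44, 50, 55, 86, 99, 104, 121, 137, 142, 151, 156, 171, 178, 189, 200]

Fragment lengths:
  6→17: 11 bp
  17→28: 11 bp
  28→33: 5 bp
  33→44: 11 bp
  44→50: 6 bp
  50→55: 5 bp
  55→86: 31 bp
  86→99: 13 bp
  99→104: 5 bp
  104→121: 17 bp
  121→137: 16 bp
  137→142: 5 bp
  142→151: 9 bp
  151→156: 5 bp
  156→171: 15 bp
  171→178: 7 bp
  178→189: 11 bp
  189→200: 11 bp
  200→6 (wrap): 211-200+6 = 17 bp

[5,5,5,5,5,6,7,9,11,11,11,11,11,13,15,16,17,17,31]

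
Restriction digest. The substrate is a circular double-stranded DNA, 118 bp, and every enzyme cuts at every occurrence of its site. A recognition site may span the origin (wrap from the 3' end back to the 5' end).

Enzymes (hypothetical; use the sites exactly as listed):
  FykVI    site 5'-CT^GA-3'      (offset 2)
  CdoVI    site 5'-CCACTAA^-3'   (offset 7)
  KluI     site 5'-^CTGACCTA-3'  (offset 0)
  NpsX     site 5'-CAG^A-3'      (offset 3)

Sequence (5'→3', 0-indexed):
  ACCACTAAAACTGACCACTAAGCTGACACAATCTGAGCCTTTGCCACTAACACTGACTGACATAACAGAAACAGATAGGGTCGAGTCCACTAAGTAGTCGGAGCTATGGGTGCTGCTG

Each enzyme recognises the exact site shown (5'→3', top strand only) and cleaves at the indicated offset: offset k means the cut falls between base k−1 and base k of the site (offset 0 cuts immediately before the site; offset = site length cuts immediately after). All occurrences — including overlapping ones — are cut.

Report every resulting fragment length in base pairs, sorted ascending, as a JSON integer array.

[3,4,4,4,6,9,9,10,10,16,19,24]

Site scan:
  FykVI CTGA/2: at [10, 22, 32, 52, 56, 115] ⇒ [12, 24, 34, 54, 58, 117]
  CdoVI CCACTAA/7: at [1, 14, 43, 86] ⇒ [8, 21, 50, 93]
  KluI (CTGACCTA, off=0): no sites
  NpsX CAGA/3: at [65, 71] ⇒ [68, 74]

All cut coordinates (distinct, sorted): [8, 12, 21, 24, 34, 50, 54, 58, 68, 74, 93, 117]

Fragments:
  8→12: 4 bp
  12→21: 9 bp
  21→24: 3 bp
  24→34: 10 bp
  34→50: 16 bp
  50→54: 4 bp
  54→58: 4 bp
  58→68: 10 bp
  68→74: 6 bp
  74→93: 19 bp
  93→117: 24 bp
  117→8 (wrap): 118-117+8 = 9 bp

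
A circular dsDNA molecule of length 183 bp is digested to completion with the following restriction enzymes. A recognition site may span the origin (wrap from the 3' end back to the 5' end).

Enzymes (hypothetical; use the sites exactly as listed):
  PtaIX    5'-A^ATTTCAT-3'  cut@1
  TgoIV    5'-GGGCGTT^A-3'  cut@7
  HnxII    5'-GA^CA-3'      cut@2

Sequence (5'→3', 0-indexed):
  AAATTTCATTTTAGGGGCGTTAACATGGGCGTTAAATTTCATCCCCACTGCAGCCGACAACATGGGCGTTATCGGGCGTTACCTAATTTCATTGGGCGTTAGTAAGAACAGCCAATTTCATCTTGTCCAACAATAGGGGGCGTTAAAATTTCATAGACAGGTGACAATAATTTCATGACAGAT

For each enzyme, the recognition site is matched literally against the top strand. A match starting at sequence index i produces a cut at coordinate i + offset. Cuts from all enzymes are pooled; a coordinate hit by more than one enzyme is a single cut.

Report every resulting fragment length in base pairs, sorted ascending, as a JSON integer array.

Per-enzyme occurrences:
  PtaIX (AATTTCAT, off=1): starts [1, 34, 84, 113, 146, 168] → cuts [2, 35, 85, 114, 147, 169]
  TgoIV (GGGCGTTA, off=7): starts [14, 26, 63, 73, 93, 137] → cuts [21, 33, 70, 80, 100, 144]
  HnxII (GACA, off=2): starts [55, 155, 162, 176] → cuts [57, 157, 164, 178]

Pooled cuts: [2, 21, 33, 35, 57, 70, 80, 85, 100, 114, 144, 147, 157, 164, 169, 178]

Fragment lengths:
  2→21: 19 bp
  21→33: 12 bp
  33→35: 2 bp
  35→57: 22 bp
  57→70: 13 bp
  70→80: 10 bp
  80→85: 5 bp
  85→100: 15 bp
  100→114: 14 bp
  114→144: 30 bp
  144→147: 3 bp
  147→157: 10 bp
  157→164: 7 bp
  164→169: 5 bp
  169→178: 9 bp
  178→2 (wrap): 183-178+2 = 7 bp

[2,3,5,5,7,7,9,10,10,12,13,14,15,19,22,30]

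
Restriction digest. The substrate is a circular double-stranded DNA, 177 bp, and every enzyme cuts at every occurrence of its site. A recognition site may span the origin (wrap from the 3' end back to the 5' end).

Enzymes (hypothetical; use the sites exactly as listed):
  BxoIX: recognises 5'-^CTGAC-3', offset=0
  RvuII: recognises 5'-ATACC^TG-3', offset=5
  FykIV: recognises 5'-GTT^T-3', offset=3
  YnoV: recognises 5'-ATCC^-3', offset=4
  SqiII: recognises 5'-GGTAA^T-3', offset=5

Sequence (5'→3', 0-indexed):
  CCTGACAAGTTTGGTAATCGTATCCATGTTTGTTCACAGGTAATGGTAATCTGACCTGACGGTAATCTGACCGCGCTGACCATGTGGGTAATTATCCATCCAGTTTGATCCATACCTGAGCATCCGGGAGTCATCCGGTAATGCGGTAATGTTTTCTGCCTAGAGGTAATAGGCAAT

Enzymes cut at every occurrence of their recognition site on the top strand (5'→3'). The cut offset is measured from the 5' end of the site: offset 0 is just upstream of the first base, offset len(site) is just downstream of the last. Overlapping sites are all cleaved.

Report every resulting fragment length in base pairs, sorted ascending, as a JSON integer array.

[1,1,1,4,4,4,5,5,5,5,6,6,6,6,8,8,9,9,9,9,10,11,13,16,16]

Site scan:
  BxoIX (CTGAC, off=0): starts [1, 50, 55, 66, 75] → cuts [1, 50, 55, 66, 75]
  RvuII (ATACCTG, off=5): starts [111] → cuts [116]
  FykIV (GTTT, off=3): starts [8, 27, 102, 150] → cuts [11, 30, 105, 153]
  YnoV (ATCC, off=4): starts [21, 93, 97, 107, 121, 132, 175] → cuts [2, 25, 97, 101, 111, 125, 136]
  SqiII (GGTAAT, off=5): starts [12, 38, 44, 60, 86, 136, 144, 164] → cuts [17, 43, 49, 65, 91, 141, 149, 169]

Pooled cuts: [1, 2, 11, 17, 25, 30, 43, 49, 50, 55, 65, 66, 75, 91, 97, 101, 105, 111, 116, 125, 136, 141, 149, 153, 169]

Fragment lengths:
  1→2: 1 bp
  2→11: 9 bp
  11→17: 6 bp
  17→25: 8 bp
  25→30: 5 bp
  30→43: 13 bp
  43→49: 6 bp
  49→50: 1 bp
  50→55: 5 bp
  55→65: 10 bp
  65→66: 1 bp
  66→75: 9 bp
  75→91: 16 bp
  91→97: 6 bp
  97→101: 4 bp
  101→105: 4 bp
  105→111: 6 bp
  111→116: 5 bp
  116→125: 9 bp
  125→136: 11 bp
  136→141: 5 bp
  141→149: 8 bp
  149→153: 4 bp
  153→169: 16 bp
  169→1 (wrap): 177-169+1 = 9 bp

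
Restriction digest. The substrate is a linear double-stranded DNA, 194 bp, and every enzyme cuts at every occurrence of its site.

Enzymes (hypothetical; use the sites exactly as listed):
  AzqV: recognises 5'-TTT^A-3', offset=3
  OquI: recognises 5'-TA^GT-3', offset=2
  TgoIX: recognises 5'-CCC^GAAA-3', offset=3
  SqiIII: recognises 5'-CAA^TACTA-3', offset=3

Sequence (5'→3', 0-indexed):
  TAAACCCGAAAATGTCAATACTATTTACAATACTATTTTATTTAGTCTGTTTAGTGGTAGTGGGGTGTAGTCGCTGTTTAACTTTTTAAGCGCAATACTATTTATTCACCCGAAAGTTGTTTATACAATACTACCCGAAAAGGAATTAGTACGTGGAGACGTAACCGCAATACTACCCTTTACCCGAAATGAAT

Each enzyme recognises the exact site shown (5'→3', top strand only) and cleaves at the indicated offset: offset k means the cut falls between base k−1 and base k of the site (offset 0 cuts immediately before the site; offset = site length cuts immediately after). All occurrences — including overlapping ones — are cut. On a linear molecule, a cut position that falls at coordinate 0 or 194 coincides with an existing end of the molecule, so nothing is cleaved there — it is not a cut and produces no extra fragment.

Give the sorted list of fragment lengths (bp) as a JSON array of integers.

[1,1,4,4,4,6,6,7,8,8,8,8,8,8,8,9,9,10,10,11,11,11,12,22]

Per-enzyme occurrences:
  AzqV (TTTA, off=3): starts [23, 36, 40, 49, 76, 84, 100, 119, 178] → cuts [26, 39, 43, 52, 79, 87, 103, 122, 181]
  OquI (TAGT, off=2): starts [42, 51, 57, 67, 146] → cuts [44, 53, 59, 69, 148]
  TgoIX (CCCGAAA, off=3): starts [4, 108, 133, 182] → cuts [7, 111, 136, 185]
  SqiIII (CAATACTA, off=3): starts [15, 27, 92, 125, 167] → cuts [18, 30, 95, 128, 170]

All cut coordinates (distinct, sorted): [7, 18, 26, 30, 39, 43, 44, 52, 53, 59, 69, 79, 87, 95, 103, 111, 122, 128, 136, 148, 170, 181, 185]

Fragments:
  [0,7): 7 bp
  [7,18): 11 bp
  [18,26): 8 bp
  [26,30): 4 bp
  [30,39): 9 bp
  [39,43): 4 bp
  [43,44): 1 bp
  [44,52): 8 bp
  [52,53): 1 bp
  [53,59): 6 bp
  [59,69): 10 bp
  [69,79): 10 bp
  [79,87): 8 bp
  [87,95): 8 bp
  [95,103): 8 bp
  [103,111): 8 bp
  [111,122): 11 bp
  [122,128): 6 bp
  [128,136): 8 bp
  [136,148): 12 bp
  [148,170): 22 bp
  [170,181): 11 bp
  [181,185): 4 bp
  [185,194): 9 bp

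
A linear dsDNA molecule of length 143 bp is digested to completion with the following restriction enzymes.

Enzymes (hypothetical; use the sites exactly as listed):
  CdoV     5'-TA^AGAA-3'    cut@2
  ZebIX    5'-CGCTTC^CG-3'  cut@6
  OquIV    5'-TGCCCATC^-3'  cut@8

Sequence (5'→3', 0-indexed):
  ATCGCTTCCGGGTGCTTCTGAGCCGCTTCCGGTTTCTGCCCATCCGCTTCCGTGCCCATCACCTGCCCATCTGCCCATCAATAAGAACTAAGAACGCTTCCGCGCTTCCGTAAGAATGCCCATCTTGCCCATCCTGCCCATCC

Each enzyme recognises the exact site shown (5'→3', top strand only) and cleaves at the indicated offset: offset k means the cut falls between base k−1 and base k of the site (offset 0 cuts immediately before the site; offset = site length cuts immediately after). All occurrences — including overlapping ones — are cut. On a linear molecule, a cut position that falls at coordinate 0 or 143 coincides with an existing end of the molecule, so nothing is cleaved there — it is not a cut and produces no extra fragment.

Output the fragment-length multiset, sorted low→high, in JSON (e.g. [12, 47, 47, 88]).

Site scan:
  CdoV (TAAGAA, off=2): starts [81, 88, 110] → cuts [83, 90, 112]
  ZebIX (CGCTTCCG, off=6): starts [2, 23, 44, 94, 102] → cuts [8, 29, 50, 100, 108]
  OquIV (TGCCCATC, off=8): starts [36, 52, 63, 71, 116, 125, 134] → cuts [44, 60, 71, 79, 124, 133, 142]

All cut coordinates (distinct, sorted): [8, 29, 44, 50, 60, 71, 79, 83, 90, 100, 108, 112, 124, 133, 142]

Fragment lengths:
  [0,8): 8 bp
  [8,29): 21 bp
  [29,44): 15 bp
  [44,50): 6 bp
  [50,60): 10 bp
  [60,71): 11 bp
  [71,79): 8 bp
  [79,83): 4 bp
  [83,90): 7 bp
  [90,100): 10 bp
  [100,108): 8 bp
  [108,112): 4 bp
  [112,124): 12 bp
  [124,133): 9 bp
  [133,142): 9 bp
  [142,143): 1 bp

[1,4,4,6,7,8,8,8,9,9,10,10,11,12,15,21]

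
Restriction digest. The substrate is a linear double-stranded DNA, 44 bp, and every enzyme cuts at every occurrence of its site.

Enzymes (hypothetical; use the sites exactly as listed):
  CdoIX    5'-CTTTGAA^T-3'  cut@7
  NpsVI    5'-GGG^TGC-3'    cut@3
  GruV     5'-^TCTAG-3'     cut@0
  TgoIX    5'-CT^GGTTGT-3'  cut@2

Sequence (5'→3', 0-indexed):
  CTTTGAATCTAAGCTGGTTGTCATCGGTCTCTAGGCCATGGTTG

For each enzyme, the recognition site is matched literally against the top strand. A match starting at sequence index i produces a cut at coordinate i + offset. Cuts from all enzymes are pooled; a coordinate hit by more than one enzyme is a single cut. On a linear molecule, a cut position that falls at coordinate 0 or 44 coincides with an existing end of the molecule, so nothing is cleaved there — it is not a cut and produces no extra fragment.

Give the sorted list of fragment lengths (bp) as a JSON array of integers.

Per-enzyme occurrences:
  CdoIX CTTTGAAT/7: at [0] ⇒ [7]
  NpsVI (GGGTGC, off=3): no sites
  GruV TCTAG/0: at [29] ⇒ [29]
  TgoIX CTGGTTGT/2: at [13] ⇒ [15]

All cut coordinates (distinct, sorted): [7, 15, 29]

Fragment lengths:
  [0,7): 7 bp
  [7,15): 8 bp
  [15,29): 14 bp
  [29,44): 15 bp

[7,8,14,15]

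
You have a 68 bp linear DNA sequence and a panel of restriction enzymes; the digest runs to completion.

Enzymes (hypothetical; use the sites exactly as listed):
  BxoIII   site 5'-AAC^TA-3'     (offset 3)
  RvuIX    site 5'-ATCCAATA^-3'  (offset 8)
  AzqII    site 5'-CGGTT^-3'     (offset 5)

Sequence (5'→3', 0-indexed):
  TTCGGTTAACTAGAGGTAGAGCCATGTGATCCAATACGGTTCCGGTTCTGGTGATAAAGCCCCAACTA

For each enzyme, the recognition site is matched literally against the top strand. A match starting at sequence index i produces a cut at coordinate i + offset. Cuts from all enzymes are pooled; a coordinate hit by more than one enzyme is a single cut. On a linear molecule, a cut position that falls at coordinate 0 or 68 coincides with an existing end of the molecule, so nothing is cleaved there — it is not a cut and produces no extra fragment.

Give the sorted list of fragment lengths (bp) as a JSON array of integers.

[2,3,5,6,7,19,26]

Scan for sites:
  BxoIII (AACTA, off=3): starts [7, 63] → cuts [10, 66]
  RvuIX (ATCCAATA, off=8): starts [28] → cuts [36]
  AzqII (CGGTT, off=5): starts [2, 36, 42] → cuts [7, 41, 47]

Pooled cuts: [7, 10, 36, 41, 47, 66]

Fragments:
  [0,7): 7 bp
  [7,10): 3 bp
  [10,36): 26 bp
  [36,41): 5 bp
  [41,47): 6 bp
  [47,66): 19 bp
  [66,68): 2 bp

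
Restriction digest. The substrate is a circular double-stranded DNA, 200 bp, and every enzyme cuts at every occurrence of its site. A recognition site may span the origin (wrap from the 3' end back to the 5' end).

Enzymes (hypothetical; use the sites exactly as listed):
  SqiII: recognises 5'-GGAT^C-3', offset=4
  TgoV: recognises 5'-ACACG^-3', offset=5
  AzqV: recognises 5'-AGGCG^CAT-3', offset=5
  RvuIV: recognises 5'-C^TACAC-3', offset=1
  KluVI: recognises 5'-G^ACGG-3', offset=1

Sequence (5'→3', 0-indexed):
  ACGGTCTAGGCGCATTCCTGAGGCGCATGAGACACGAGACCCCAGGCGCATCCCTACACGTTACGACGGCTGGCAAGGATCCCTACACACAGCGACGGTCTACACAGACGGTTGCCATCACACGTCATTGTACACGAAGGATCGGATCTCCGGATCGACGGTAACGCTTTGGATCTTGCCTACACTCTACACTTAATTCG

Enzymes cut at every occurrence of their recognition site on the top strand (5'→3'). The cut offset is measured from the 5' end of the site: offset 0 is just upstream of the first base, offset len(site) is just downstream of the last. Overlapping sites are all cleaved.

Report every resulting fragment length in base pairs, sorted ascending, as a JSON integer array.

Site scan:
  SqiII (GGATC, off=4): starts [76, 138, 143, 151, 170] → cuts [80, 142, 147, 155, 174]
  TgoV (ACACG, off=5): starts [31, 55, 119, 131] → cuts [36, 60, 124, 136]
  AzqV (AGGCGCAT, off=5): starts [7, 20, 43] → cuts [12, 25, 48]
  RvuIV (CTACAC, off=1): starts [53, 82, 99, 179, 186] → cuts [54, 83, 100, 180, 187]
  KluVI (GACGG, off=1): starts [64, 93, 106, 156, 199] → cuts [0, 65, 94, 107, 157]

All cut coordinates (distinct, sorted): [0, 12, 25, 36, 48, 54, 60, 65, 80, 83, 94, 100, 107, 124, 136, 142, 147, 155, 157, 174, 180, 187]

Fragment lengths:
  0→12: 12 bp
  12→25: 13 bp
  25→36: 11 bp
  36→48: 12 bp
  48→54: 6 bp
  54→60: 6 bp
  60→65: 5 bp
  65→80: 15 bp
  80→83: 3 bp
  83→94: 11 bp
  94→100: 6 bp
  100→107: 7 bp
  107→124: 17 bp
  124→136: 12 bp
  136→142: 6 bp
  142→147: 5 bp
  147→155: 8 bp
  155→157: 2 bp
  157→174: 17 bp
  174→180: 6 bp
  180→187: 7 bp
  187→0 (wrap): 200-187+0 = 13 bp

[2,3,5,5,6,6,6,6,6,7,7,8,11,11,12,12,12,13,13,15,17,17]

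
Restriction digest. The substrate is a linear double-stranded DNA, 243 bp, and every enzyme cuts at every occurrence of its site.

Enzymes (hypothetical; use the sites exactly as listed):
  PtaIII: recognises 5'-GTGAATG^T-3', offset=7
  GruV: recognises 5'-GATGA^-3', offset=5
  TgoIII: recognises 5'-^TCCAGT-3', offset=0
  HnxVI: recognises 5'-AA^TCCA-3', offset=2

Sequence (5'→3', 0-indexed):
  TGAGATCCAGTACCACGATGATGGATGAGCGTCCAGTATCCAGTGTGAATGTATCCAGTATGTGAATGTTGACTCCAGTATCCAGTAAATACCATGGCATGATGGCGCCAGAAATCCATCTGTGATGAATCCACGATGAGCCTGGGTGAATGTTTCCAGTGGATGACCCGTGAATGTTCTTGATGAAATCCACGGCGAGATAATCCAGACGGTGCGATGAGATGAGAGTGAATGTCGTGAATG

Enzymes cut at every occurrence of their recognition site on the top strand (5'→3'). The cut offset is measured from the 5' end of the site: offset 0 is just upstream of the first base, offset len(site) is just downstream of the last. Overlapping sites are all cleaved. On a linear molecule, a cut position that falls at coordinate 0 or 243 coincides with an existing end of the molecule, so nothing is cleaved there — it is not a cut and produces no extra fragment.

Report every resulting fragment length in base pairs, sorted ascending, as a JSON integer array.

[1,2,2,2,3,5,5,5,7,7,7,9,9,10,10,10,12,13,13,14,15,15,16,17,34]

Per-enzyme occurrences:
  PtaIII (GTGAATGT, off=7): starts [44, 61, 145, 169, 227] → cuts [51, 68, 152, 176, 234]
  GruV (GATGA, off=5): starts [16, 23, 123, 134, 161, 181, 215, 220] → cuts [21, 28, 128, 139, 166, 186, 220, 225]
  TgoIII (TCCAGT, off=0): starts [5, 31, 38, 53, 73, 80, 154] → cuts [5, 31, 38, 53, 73, 80, 154]
  HnxVI (AATCCA, off=2): starts [112, 127, 186, 201] → cuts [114, 129, 188, 203]

All cut coordinates (distinct, sorted): [5, 21, 28, 31, 38, 51, 53, 68, 73, 80, 114, 128, 129, 139, 152, 154, 166, 176, 186, 188, 203, 220, 225, 234]

Fragments:
  [0,5): 5 bp
  [5,21): 16 bp
  [21,28): 7 bp
  [28,31): 3 bp
  [31,38): 7 bp
  [38,51): 13 bp
  [51,53): 2 bp
  [53,68): 15 bp
  [68,73): 5 bp
  [73,80): 7 bp
  [80,114): 34 bp
  [114,128): 14 bp
  [128,129): 1 bp
  [129,139): 10 bp
  [139,152): 13 bp
  [152,154): 2 bp
  [154,166): 12 bp
  [166,176): 10 bp
  [176,186): 10 bp
  [186,188): 2 bp
  [188,203): 15 bp
  [203,220): 17 bp
  [220,225): 5 bp
  [225,234): 9 bp
  [234,243): 9 bp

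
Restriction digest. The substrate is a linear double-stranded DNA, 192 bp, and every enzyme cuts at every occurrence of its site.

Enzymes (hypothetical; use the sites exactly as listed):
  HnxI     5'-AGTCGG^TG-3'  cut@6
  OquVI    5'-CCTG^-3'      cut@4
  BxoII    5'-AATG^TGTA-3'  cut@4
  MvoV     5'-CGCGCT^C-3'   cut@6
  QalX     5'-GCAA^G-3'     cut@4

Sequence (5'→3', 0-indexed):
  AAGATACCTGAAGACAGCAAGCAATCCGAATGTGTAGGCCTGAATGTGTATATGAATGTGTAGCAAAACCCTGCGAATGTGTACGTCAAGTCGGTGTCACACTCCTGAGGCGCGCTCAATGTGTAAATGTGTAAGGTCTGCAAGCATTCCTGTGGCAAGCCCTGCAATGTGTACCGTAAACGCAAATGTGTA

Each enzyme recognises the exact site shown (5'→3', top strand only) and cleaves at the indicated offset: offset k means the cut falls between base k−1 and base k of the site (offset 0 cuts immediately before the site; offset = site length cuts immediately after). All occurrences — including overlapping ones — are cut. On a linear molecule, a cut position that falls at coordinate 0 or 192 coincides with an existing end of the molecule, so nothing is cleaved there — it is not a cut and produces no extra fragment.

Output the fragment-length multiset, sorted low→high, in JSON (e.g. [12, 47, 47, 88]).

[4,4,5,5,6,6,6,8,9,9,10,10,10,12,12,13,14,15,15,19]

Site scan:
  HnxI AGTCGGTG/6: at [88] ⇒ [94]
  OquVI CCTG/4: at [6, 38, 69, 103, 148, 160] ⇒ [10, 42, 73, 107, 152, 164]
  BxoII AATGTGTA/4: at [28, 42, 54, 75, 117, 125, 165, 184] ⇒ [32, 46, 58, 79, 121, 129, 169, 188]
  MvoV CGCGCTC/6: at [110] ⇒ [116]
  QalX GCAAG/4: at [16, 139, 154] ⇒ [20, 143, 158]

Pooled cuts: [10, 20, 32, 42, 46, 58, 73, 79, 94, 107, 116, 121, 129, 143, 152, 158, 164, 169, 188]

Fragment lengths:
  [0,10): 10 bp
  [10,20): 10 bp
  [20,32): 12 bp
  [32,42): 10 bp
  [42,46): 4 bp
  [46,58): 12 bp
  [58,73): 15 bp
  [73,79): 6 bp
  [79,94): 15 bp
  [94,107): 13 bp
  [107,116): 9 bp
  [116,121): 5 bp
  [121,129): 8 bp
  [129,143): 14 bp
  [143,152): 9 bp
  [152,158): 6 bp
  [158,164): 6 bp
  [164,169): 5 bp
  [169,188): 19 bp
  [188,192): 4 bp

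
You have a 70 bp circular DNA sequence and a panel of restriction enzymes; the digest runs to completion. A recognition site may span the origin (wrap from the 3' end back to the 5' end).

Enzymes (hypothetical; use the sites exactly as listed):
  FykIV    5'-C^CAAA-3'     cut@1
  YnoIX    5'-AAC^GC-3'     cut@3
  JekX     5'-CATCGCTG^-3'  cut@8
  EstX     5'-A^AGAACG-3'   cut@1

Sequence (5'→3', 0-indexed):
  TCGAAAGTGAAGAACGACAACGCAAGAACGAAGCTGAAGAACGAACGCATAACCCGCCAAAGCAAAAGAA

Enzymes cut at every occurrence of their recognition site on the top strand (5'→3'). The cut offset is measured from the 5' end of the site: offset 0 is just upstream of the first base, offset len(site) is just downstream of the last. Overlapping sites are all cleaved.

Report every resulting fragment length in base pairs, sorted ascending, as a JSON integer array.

Per-enzyme occurrences:
  FykIV (CCAAA, off=1): starts [56] → cuts [57]
  YnoIX (AACGC, off=3): starts [18, 43] → cuts [21, 46]
  JekX (CATCGCTG, off=8): no sites
  EstX (AAGAACG, off=1): starts [9, 23, 36] → cuts [10, 24, 37]

All cut coordinates (distinct, sorted): [10, 21, 24, 37, 46, 57]

Fragment lengths:
  10→21: 11 bp
  21→24: 3 bp
  24→37: 13 bp
  37→46: 9 bp
  46→57: 11 bp
  57→10 (wrap): 70-57+10 = 23 bp

[3,9,11,11,13,23]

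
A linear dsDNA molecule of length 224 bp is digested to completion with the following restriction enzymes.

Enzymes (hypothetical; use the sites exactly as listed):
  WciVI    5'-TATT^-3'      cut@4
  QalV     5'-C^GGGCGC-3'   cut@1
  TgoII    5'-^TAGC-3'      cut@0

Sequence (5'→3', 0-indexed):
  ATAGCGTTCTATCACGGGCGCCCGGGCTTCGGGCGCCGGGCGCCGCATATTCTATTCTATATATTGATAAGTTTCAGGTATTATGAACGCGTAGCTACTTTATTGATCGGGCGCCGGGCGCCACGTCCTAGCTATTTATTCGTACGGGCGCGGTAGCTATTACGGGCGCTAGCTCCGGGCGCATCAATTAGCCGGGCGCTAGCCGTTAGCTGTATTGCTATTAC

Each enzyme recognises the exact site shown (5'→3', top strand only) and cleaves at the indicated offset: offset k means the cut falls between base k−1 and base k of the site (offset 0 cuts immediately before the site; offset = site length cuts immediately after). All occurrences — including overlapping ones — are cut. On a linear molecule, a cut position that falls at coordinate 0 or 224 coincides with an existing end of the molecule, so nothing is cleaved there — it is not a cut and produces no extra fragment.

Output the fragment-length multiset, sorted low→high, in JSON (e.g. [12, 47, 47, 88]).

Scan for sites:
  WciVI TATT/4: at [47, 52, 61, 78, 100, 132, 136, 157, 212, 218] ⇒ [51, 56, 65, 82, 104, 136, 140, 161, 216, 222]
  QalV CGGGCGC/1: at [14, 29, 36, 107, 114, 144, 162, 175, 192] ⇒ [15, 30, 37, 108, 115, 145, 163, 176, 193]
  TgoII TAGC/0: at [1, 91, 128, 153, 169, 188, 199, 206] ⇒ [1, 91, 128, 153, 169, 188, 199, 206]

Pooled cuts: [1, 15, 30, 37, 51, 56, 65, 82, 91, 104, 108, 115, 128, 136, 140, 145, 153, 161, 163, 169, 176, 188, 193, 199, 206, 216, 222]

Fragments:
  [0,1): 1 bp
  [1,15): 14 bp
  [15,30): 15 bp
  [30,37): 7 bp
  [37,51): 14 bp
  [51,56): 5 bp
  [56,65): 9 bp
  [65,82): 17 bp
  [82,91): 9 bp
  [91,104): 13 bp
  [104,108): 4 bp
  [108,115): 7 bp
  [115,128): 13 bp
  [128,136): 8 bp
  [136,140): 4 bp
  [140,145): 5 bp
  [145,153): 8 bp
  [153,161): 8 bp
  [161,163): 2 bp
  [163,169): 6 bp
  [169,176): 7 bp
  [176,188): 12 bp
  [188,193): 5 bp
  [193,199): 6 bp
  [199,206): 7 bp
  [206,216): 10 bp
  [216,222): 6 bp
  [222,224): 2 bp

[1,2,2,4,4,5,5,5,6,6,6,7,7,7,7,8,8,8,9,9,10,12,13,13,14,14,15,17]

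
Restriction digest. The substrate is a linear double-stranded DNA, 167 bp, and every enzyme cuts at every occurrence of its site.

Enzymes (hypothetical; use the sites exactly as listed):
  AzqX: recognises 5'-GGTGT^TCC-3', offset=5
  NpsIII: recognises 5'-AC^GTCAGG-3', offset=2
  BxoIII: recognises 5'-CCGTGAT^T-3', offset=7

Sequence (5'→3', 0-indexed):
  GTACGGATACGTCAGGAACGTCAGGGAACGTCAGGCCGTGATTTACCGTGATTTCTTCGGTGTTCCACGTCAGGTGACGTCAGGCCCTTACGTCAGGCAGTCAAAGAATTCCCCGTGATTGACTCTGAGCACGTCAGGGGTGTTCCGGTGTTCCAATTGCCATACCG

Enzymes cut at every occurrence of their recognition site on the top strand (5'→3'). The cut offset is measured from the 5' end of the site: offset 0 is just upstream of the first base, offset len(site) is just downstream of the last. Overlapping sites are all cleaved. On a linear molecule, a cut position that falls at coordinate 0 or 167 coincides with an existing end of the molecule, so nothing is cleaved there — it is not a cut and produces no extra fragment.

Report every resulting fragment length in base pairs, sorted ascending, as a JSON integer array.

Scan for sites:
  AzqX GGTGTTCC/5: at [58, 138, 146] ⇒ [63, 143, 151]
  NpsIII ACGTCAGG/2: at [8, 17, 27, 66, 76, 89, 130] ⇒ [10, 19, 29, 68, 78, 91, 132]
  BxoIII CCGTGATT/7: at [35, 45, 112] ⇒ [42, 52, 119]

All cut coordinates (distinct, sorted): [10, 19, 29, 42, 52, 63, 68, 78, 91, 119, 132, 143, 151]

Fragment lengths:
  [0,10): 10 bp
  [10,19): 9 bp
  [19,29): 10 bp
  [29,42): 13 bp
  [42,52): 10 bp
  [52,63): 11 bp
  [63,68): 5 bp
  [68,78): 10 bp
  [78,91): 13 bp
  [91,119): 28 bp
  [119,132): 13 bp
  [132,143): 11 bp
  [143,151): 8 bp
  [151,167): 16 bp

[5,8,9,10,10,10,10,11,11,13,13,13,16,28]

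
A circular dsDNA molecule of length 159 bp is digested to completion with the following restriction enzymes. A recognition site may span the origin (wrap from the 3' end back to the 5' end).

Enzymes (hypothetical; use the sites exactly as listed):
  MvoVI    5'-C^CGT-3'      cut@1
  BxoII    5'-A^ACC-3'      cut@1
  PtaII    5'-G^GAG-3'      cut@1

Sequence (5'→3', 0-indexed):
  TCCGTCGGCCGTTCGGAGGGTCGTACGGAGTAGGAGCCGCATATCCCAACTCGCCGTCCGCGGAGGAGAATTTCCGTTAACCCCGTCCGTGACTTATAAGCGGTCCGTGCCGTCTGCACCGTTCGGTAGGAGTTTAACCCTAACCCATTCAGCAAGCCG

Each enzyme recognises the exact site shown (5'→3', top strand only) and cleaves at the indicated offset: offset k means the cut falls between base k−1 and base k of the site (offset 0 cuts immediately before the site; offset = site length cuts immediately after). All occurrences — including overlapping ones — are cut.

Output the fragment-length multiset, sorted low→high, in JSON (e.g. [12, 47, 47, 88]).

Scan for sites:
  MvoVI CCGT/1: at [1, 8, 53, 73, 82, 86, 104, 109, 118, 156] ⇒ [2, 9, 54, 74, 83, 87, 105, 110, 119, 157]
  BxoII AACC/1: at [78, 135, 141] ⇒ [79, 136, 142]
  PtaII GGAG/1: at [14, 26, 32, 61, 64, 128] ⇒ [15, 27, 33, 62, 65, 129]

Pooled cuts: [2, 9, 15, 27, 33, 54, 62, 65, 74, 79, 83, 87, 105, 110, 119, 129, 136, 142, 157]

Fragment lengths:
  2→9: 7 bp
  9→15: 6 bp
  15→27: 12 bp
  27→33: 6 bp
  33→54: 21 bp
  54→62: 8 bp
  62→65: 3 bp
  65→74: 9 bp
  74→79: 5 bp
  79→83: 4 bp
  83→87: 4 bp
  87→105: 18 bp
  105→110: 5 bp
  110→119: 9 bp
  119→129: 10 bp
  129→136: 7 bp
  136→142: 6 bp
  142→157: 15 bp
  157→2 (wrap): 159-157+2 = 4 bp

[3,4,4,4,5,5,6,6,6,7,7,8,9,9,10,12,15,18,21]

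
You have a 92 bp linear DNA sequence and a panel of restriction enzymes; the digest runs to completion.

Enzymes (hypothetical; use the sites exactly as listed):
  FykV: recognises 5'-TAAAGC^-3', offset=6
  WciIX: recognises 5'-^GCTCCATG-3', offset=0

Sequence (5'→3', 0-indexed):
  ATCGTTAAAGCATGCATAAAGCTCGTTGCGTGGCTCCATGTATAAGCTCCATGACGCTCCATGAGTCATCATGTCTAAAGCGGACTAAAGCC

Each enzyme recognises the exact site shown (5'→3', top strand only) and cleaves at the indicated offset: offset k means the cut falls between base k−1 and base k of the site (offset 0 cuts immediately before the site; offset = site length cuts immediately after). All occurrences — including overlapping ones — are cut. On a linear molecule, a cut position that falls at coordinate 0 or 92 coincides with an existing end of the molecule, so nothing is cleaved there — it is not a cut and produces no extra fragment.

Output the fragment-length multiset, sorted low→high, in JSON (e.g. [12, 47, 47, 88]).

Scan for sites:
  FykV TAAAGC/6: at [5, 16, 75, 85] ⇒ [11, 22, 81, 91]
  WciIX GCTCCATG/0: at [32, 45, 55] ⇒ [32, 45, 55]

All cut coordinates (distinct, sorted): [11, 22, 32, 45, 55, 81, 91]

Fragment lengths:
  [0,11): 11 bp
  [11,22): 11 bp
  [22,32): 10 bp
  [32,45): 13 bp
  [45,55): 10 bp
  [55,81): 26 bp
  [81,91): 10 bp
  [91,92): 1 bp

[1,10,10,10,11,11,13,26]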